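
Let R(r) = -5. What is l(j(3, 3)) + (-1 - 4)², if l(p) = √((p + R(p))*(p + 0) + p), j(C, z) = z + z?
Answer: 25 + 2*√3 ≈ 28.464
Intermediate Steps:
j(C, z) = 2*z
l(p) = √(p + p*(-5 + p)) (l(p) = √((p - 5)*(p + 0) + p) = √((-5 + p)*p + p) = √(p*(-5 + p) + p) = √(p + p*(-5 + p)))
l(j(3, 3)) + (-1 - 4)² = √((2*3)*(-4 + 2*3)) + (-1 - 4)² = √(6*(-4 + 6)) + (-5)² = √(6*2) + 25 = √12 + 25 = 2*√3 + 25 = 25 + 2*√3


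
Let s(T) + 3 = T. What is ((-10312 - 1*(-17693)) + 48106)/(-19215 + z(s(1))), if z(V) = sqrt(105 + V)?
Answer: -1066182705/369216122 - 55487*sqrt(103)/369216122 ≈ -2.8892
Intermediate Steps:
s(T) = -3 + T
((-10312 - 1*(-17693)) + 48106)/(-19215 + z(s(1))) = ((-10312 - 1*(-17693)) + 48106)/(-19215 + sqrt(105 + (-3 + 1))) = ((-10312 + 17693) + 48106)/(-19215 + sqrt(105 - 2)) = (7381 + 48106)/(-19215 + sqrt(103)) = 55487/(-19215 + sqrt(103))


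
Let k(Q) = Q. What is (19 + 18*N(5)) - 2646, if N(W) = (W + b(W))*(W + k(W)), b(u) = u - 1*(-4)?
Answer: -107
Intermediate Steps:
b(u) = 4 + u (b(u) = u + 4 = 4 + u)
N(W) = 2*W*(4 + 2*W) (N(W) = (W + (4 + W))*(W + W) = (4 + 2*W)*(2*W) = 2*W*(4 + 2*W))
(19 + 18*N(5)) - 2646 = (19 + 18*(4*5*(2 + 5))) - 2646 = (19 + 18*(4*5*7)) - 2646 = (19 + 18*140) - 2646 = (19 + 2520) - 2646 = 2539 - 2646 = -107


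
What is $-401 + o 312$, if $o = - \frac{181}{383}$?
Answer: $- \frac{210055}{383} \approx -548.45$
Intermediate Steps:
$o = - \frac{181}{383}$ ($o = \left(-181\right) \frac{1}{383} = - \frac{181}{383} \approx -0.47258$)
$-401 + o 312 = -401 - \frac{56472}{383} = - \frac{210055}{383}$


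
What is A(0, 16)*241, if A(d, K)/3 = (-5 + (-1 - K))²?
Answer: 349932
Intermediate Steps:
A(d, K) = 3*(-6 - K)² (A(d, K) = 3*(-5 + (-1 - K))² = 3*(-6 - K)²)
A(0, 16)*241 = (3*(6 + 16)²)*241 = (3*22²)*241 = (3*484)*241 = 1452*241 = 349932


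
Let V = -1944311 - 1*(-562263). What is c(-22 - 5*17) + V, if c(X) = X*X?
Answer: -1370599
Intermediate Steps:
c(X) = X**2
V = -1382048 (V = -1944311 + 562263 = -1382048)
c(-22 - 5*17) + V = (-22 - 5*17)**2 - 1382048 = (-22 - 85)**2 - 1382048 = (-107)**2 - 1382048 = 11449 - 1382048 = -1370599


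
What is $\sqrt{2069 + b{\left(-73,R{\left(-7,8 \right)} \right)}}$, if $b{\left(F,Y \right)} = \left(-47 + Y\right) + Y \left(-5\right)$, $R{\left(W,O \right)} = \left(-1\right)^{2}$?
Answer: $\sqrt{2018} \approx 44.922$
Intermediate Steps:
$R{\left(W,O \right)} = 1$
$b{\left(F,Y \right)} = -47 - 4 Y$ ($b{\left(F,Y \right)} = \left(-47 + Y\right) - 5 Y = -47 - 4 Y$)
$\sqrt{2069 + b{\left(-73,R{\left(-7,8 \right)} \right)}} = \sqrt{2069 - 51} = \sqrt{2018}$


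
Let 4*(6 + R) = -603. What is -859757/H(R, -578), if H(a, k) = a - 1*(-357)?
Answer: -3439028/801 ≈ -4293.4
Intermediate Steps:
R = -627/4 (R = -6 + (1/4)*(-603) = -6 - 603/4 = -627/4 ≈ -156.75)
H(a, k) = 357 + a (H(a, k) = a + 357 = 357 + a)
-859757/H(R, -578) = -859757/(357 - 627/4) = -859757/801/4 = -859757*4/801 = -3439028/801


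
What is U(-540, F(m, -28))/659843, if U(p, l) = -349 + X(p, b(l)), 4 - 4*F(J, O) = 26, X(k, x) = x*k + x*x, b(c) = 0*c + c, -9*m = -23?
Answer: 10605/2639372 ≈ 0.0040180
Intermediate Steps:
m = 23/9 (m = -⅑*(-23) = 23/9 ≈ 2.5556)
b(c) = c (b(c) = 0 + c = c)
X(k, x) = x² + k*x (X(k, x) = k*x + x² = x² + k*x)
F(J, O) = -11/2 (F(J, O) = 1 - ¼*26 = 1 - 13/2 = -11/2)
U(p, l) = -349 + l*(l + p) (U(p, l) = -349 + l*(p + l) = -349 + l*(l + p))
U(-540, F(m, -28))/659843 = (-349 - 11*(-11/2 - 540)/2)/659843 = (-349 - 11/2*(-1091/2))*(1/659843) = (-349 + 12001/4)*(1/659843) = (10605/4)*(1/659843) = 10605/2639372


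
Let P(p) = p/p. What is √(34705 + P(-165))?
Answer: √34706 ≈ 186.30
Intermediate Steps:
P(p) = 1
√(34705 + P(-165)) = √(34705 + 1) = √34706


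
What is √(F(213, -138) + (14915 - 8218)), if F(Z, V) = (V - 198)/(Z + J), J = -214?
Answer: √7033 ≈ 83.863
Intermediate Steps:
F(Z, V) = (-198 + V)/(-214 + Z) (F(Z, V) = (V - 198)/(Z - 214) = (-198 + V)/(-214 + Z))
√(F(213, -138) + (14915 - 8218)) = √((-198 - 138)/(-214 + 213) + (14915 - 8218)) = √(-336/(-1) + 6697) = √(-1*(-336) + 6697) = √(336 + 6697) = √7033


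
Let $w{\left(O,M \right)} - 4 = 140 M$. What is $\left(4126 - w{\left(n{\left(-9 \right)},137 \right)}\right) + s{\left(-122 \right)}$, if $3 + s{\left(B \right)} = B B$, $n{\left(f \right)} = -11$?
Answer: $-177$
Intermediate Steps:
$w{\left(O,M \right)} = 4 + 140 M$
$s{\left(B \right)} = -3 + B^{2}$ ($s{\left(B \right)} = -3 + B B = -3 + B^{2}$)
$\left(4126 - w{\left(n{\left(-9 \right)},137 \right)}\right) + s{\left(-122 \right)} = \left(4126 - \left(4 + 140 \cdot 137\right)\right) - \left(3 - \left(-122\right)^{2}\right) = \left(4126 - \left(4 + 19180\right)\right) + \left(-3 + 14884\right) = \left(4126 - 19184\right) + 14881 = -15058 + 14881 = -177$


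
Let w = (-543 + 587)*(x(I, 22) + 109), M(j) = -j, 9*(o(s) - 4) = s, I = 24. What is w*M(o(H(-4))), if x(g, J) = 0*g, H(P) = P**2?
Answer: -249392/9 ≈ -27710.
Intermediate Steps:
x(g, J) = 0
o(s) = 4 + s/9
w = 4796 (w = (-543 + 587)*(0 + 109) = 44*109 = 4796)
w*M(o(H(-4))) = 4796*(-(4 + (1/9)*(-4)**2)) = 4796*(-(4 + (1/9)*16)) = 4796*(-(4 + 16/9)) = 4796*(-1*52/9) = 4796*(-52/9) = -249392/9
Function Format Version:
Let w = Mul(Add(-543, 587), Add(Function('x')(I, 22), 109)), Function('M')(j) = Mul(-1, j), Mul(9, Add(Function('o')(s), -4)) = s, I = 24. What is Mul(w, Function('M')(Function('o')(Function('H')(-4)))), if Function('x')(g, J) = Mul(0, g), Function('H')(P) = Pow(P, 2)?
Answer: Rational(-249392, 9) ≈ -27710.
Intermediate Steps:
Function('x')(g, J) = 0
Function('o')(s) = Add(4, Mul(Rational(1, 9), s))
w = 4796 (w = Mul(Add(-543, 587), Add(0, 109)) = Mul(44, 109) = 4796)
Mul(w, Function('M')(Function('o')(Function('H')(-4)))) = Mul(4796, Mul(-1, Add(4, Mul(Rational(1, 9), Pow(-4, 2))))) = Mul(4796, Mul(-1, Add(4, Mul(Rational(1, 9), 16)))) = Mul(4796, Mul(-1, Add(4, Rational(16, 9)))) = Mul(4796, Mul(-1, Rational(52, 9))) = Mul(4796, Rational(-52, 9)) = Rational(-249392, 9)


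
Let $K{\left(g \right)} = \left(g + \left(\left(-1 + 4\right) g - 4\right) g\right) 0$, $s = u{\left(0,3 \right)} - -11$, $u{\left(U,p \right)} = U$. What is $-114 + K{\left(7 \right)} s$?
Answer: $-114$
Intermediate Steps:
$s = 11$ ($s = 0 - -11 = 0 + 11 = 11$)
$K{\left(g \right)} = 0$ ($K{\left(g \right)} = \left(g + \left(3 g - 4\right) g\right) 0 = \left(g + \left(-4 + 3 g\right) g\right) 0 = \left(g + g \left(-4 + 3 g\right)\right) 0 = 0$)
$-114 + K{\left(7 \right)} s = -114 + 0 \cdot 11 = -114 + 0 = -114$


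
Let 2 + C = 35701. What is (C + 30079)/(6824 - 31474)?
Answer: -32889/12325 ≈ -2.6685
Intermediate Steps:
C = 35699 (C = -2 + 35701 = 35699)
(C + 30079)/(6824 - 31474) = (35699 + 30079)/(6824 - 31474) = 65778/(-24650) = 65778*(-1/24650) = -32889/12325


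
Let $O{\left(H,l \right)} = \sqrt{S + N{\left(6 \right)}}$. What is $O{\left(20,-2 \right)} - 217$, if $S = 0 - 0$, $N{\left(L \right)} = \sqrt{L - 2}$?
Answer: $-217 + \sqrt{2} \approx -215.59$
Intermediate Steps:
$N{\left(L \right)} = \sqrt{-2 + L}$
$S = 0$ ($S = 0 + 0 = 0$)
$O{\left(H,l \right)} = \sqrt{2}$ ($O{\left(H,l \right)} = \sqrt{0 + \sqrt{-2 + 6}} = \sqrt{0 + \sqrt{4}} = \sqrt{0 + 2} = \sqrt{2}$)
$O{\left(20,-2 \right)} - 217 = \sqrt{2} - 217 = -217 + \sqrt{2}$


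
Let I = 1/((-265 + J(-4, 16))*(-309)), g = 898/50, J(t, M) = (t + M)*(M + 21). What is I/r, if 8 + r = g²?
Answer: -625/10874197911 ≈ -5.7476e-8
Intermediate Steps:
J(t, M) = (21 + M)*(M + t) (J(t, M) = (M + t)*(21 + M) = (21 + M)*(M + t))
g = 449/25 (g = 898*(1/50) = 449/25 ≈ 17.960)
I = -1/55311 (I = 1/((-265 + (16² + 21*16 + 21*(-4) + 16*(-4)))*(-309)) = 1/((-265 + (256 + 336 - 84 - 64))*(-309)) = 1/((-265 + 444)*(-309)) = 1/(179*(-309)) = 1/(-55311) = -1/55311 ≈ -1.8080e-5)
r = 196601/625 (r = -8 + (449/25)² = -8 + 201601/625 = 196601/625 ≈ 314.56)
I/r = -1/(55311*196601/625) = -1/55311*625/196601 = -625/10874197911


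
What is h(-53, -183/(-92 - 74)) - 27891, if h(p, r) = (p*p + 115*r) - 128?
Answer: -4163815/166 ≈ -25083.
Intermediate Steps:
h(p, r) = -128 + p² + 115*r (h(p, r) = (p² + 115*r) - 128 = -128 + p² + 115*r)
h(-53, -183/(-92 - 74)) - 27891 = (-128 + (-53)² + 115*(-183/(-92 - 74))) - 27891 = (-128 + 2809 + 115*(-183/(-166))) - 27891 = (-128 + 2809 + 115*(-183*(-1/166))) - 27891 = (-128 + 2809 + 115*(183/166)) - 27891 = (-128 + 2809 + 21045/166) - 27891 = 466091/166 - 27891 = -4163815/166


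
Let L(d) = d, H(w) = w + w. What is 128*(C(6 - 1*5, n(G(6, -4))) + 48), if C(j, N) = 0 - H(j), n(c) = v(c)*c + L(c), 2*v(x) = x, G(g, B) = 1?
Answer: 5888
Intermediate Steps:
H(w) = 2*w
v(x) = x/2
n(c) = c + c²/2 (n(c) = (c/2)*c + c = c²/2 + c = c + c²/2)
C(j, N) = -2*j (C(j, N) = 0 - 2*j = -2*j)
128*(C(6 - 1*5, n(G(6, -4))) + 48) = 128*(-2*(6 - 1*5) + 48) = 128*(-2*(6 - 5) + 48) = 128*(-2*1 + 48) = 128*(-2 + 48) = 128*46 = 5888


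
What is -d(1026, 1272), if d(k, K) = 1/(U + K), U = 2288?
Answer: -1/3560 ≈ -0.00028090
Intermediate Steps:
d(k, K) = 1/(2288 + K)
-d(1026, 1272) = -1/(2288 + 1272) = -1/3560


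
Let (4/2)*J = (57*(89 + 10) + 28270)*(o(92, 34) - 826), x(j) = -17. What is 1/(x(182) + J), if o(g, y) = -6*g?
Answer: -1/23366074 ≈ -4.2797e-8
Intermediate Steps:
J = -23366057 (J = ((57*(89 + 10) + 28270)*(-6*92 - 826))/2 = ((57*99 + 28270)*(-552 - 826))/2 = ((5643 + 28270)*(-1378))/2 = (33913*(-1378))/2 = (1/2)*(-46732114) = -23366057)
1/(x(182) + J) = 1/(-17 - 23366057) = 1/(-23366074) = -1/23366074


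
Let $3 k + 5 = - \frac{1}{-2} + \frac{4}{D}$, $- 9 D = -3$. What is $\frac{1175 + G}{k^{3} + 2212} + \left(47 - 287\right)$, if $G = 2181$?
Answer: $- \frac{4250192}{17821} \approx -238.49$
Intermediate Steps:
$D = \frac{1}{3}$ ($D = \left(- \frac{1}{9}\right) \left(-3\right) = \frac{1}{3} \approx 0.33333$)
$k = \frac{5}{2}$ ($k = - \frac{5}{3} + \frac{- \frac{1}{-2} + 4 \frac{1}{\frac{1}{3}}}{3} = - \frac{5}{3} + \frac{\left(-1\right) \left(- \frac{1}{2}\right) + 4 \cdot 3}{3} = - \frac{5}{3} + \frac{\frac{1}{2} + 12}{3} = - \frac{5}{3} + \frac{1}{3} \cdot \frac{25}{2} = - \frac{5}{3} + \frac{25}{6} = \frac{5}{2} \approx 2.5$)
$\frac{1175 + G}{k^{3} + 2212} + \left(47 - 287\right) = \frac{1175 + 2181}{\left(\frac{5}{2}\right)^{3} + 2212} + \left(47 - 287\right) = \frac{3356}{\frac{125}{8} + 2212} + \left(47 - 287\right) = \frac{3356}{\frac{17821}{8}} - 240 = 3356 \cdot \frac{8}{17821} - 240 = \frac{26848}{17821} - 240 = - \frac{4250192}{17821}$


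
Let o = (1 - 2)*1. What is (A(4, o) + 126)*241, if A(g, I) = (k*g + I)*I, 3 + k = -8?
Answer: 41211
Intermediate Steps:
o = -1 (o = -1*1 = -1)
k = -11 (k = -3 - 8 = -11)
A(g, I) = I*(I - 11*g) (A(g, I) = (-11*g + I)*I = (I - 11*g)*I = I*(I - 11*g))
(A(4, o) + 126)*241 = (-(-1 - 11*4) + 126)*241 = (-(-1 - 44) + 126)*241 = (-1*(-45) + 126)*241 = (45 + 126)*241 = 171*241 = 41211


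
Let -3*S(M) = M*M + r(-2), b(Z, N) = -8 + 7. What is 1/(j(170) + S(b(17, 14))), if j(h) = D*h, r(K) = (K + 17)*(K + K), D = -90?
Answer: -3/45841 ≈ -6.5444e-5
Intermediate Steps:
r(K) = 2*K*(17 + K) (r(K) = (17 + K)*(2*K) = 2*K*(17 + K))
b(Z, N) = -1
j(h) = -90*h
S(M) = 20 - M²/3 (S(M) = -(M*M + 2*(-2)*(17 - 2))/3 = -(M² + 2*(-2)*15)/3 = -(M² - 60)/3 = -(-60 + M²)/3 = 20 - M²/3)
1/(j(170) + S(b(17, 14))) = 1/(-90*170 + (20 - ⅓*(-1)²)) = 1/(-15300 + (20 - ⅓*1)) = 1/(-15300 + (20 - ⅓)) = 1/(-15300 + 59/3) = 1/(-45841/3) = -3/45841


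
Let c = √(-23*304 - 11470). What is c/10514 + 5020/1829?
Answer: 5020/1829 + I*√18462/10514 ≈ 2.7447 + 0.012923*I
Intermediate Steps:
c = I*√18462 (c = √(-6992 - 11470) = √(-18462) = I*√18462 ≈ 135.88*I)
c/10514 + 5020/1829 = (I*√18462)/10514 + 5020/1829 = (I*√18462)*(1/10514) + 5020*(1/1829) = I*√18462/10514 + 5020/1829 = 5020/1829 + I*√18462/10514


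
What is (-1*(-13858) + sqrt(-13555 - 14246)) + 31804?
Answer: 45662 + 3*I*sqrt(3089) ≈ 45662.0 + 166.74*I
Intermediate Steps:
(-1*(-13858) + sqrt(-13555 - 14246)) + 31804 = (13858 + sqrt(-27801)) + 31804 = (13858 + 3*I*sqrt(3089)) + 31804 = 45662 + 3*I*sqrt(3089)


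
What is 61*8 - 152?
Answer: 336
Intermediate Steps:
61*8 - 152 = 488 - 152 = 336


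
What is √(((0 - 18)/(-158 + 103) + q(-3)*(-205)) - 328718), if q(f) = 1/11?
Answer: I*√994427335/55 ≈ 573.36*I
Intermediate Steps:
q(f) = 1/11
√(((0 - 18)/(-158 + 103) + q(-3)*(-205)) - 328718) = √(((0 - 18)/(-158 + 103) + (1/11)*(-205)) - 328718) = √((-18/(-55) - 205/11) - 328718) = √((-18*(-1/55) - 205/11) - 328718) = √((18/55 - 205/11) - 328718) = √(-1007/55 - 328718) = √(-18080497/55) = I*√994427335/55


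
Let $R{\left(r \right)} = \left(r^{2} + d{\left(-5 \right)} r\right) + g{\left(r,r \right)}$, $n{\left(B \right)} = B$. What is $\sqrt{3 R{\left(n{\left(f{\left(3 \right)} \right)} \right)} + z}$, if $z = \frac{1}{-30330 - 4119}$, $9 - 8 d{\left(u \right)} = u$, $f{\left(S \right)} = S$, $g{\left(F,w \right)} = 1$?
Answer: $\frac{\sqrt{217172111187}}{68898} \approx 6.7639$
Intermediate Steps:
$d{\left(u \right)} = \frac{9}{8} - \frac{u}{8}$
$R{\left(r \right)} = 1 + r^{2} + \frac{7 r}{4}$ ($R{\left(r \right)} = \left(r^{2} + \left(\frac{9}{8} - - \frac{5}{8}\right) r\right) + 1 = \left(r^{2} + \left(\frac{9}{8} + \frac{5}{8}\right) r\right) + 1 = \left(r^{2} + \frac{7 r}{4}\right) + 1 = 1 + r^{2} + \frac{7 r}{4}$)
$z = - \frac{1}{34449}$ ($z = \frac{1}{-34449} = - \frac{1}{34449} \approx -2.9028 \cdot 10^{-5}$)
$\sqrt{3 R{\left(n{\left(f{\left(3 \right)} \right)} \right)} + z} = \sqrt{3 \left(1 + 3^{2} + \frac{7}{4} \cdot 3\right) - \frac{1}{34449}} = \sqrt{3 \left(1 + 9 + \frac{21}{4}\right) - \frac{1}{34449}} = \sqrt{3 \cdot \frac{61}{4} - \frac{1}{34449}} = \sqrt{\frac{183}{4} - \frac{1}{34449}} = \sqrt{\frac{6304163}{137796}} = \frac{\sqrt{217172111187}}{68898}$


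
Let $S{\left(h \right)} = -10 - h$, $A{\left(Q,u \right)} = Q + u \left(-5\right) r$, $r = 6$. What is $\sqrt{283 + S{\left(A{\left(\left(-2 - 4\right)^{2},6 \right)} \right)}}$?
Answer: $\sqrt{417} \approx 20.421$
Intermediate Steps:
$A{\left(Q,u \right)} = Q - 30 u$ ($A{\left(Q,u \right)} = Q + u \left(-5\right) 6 = Q + - 5 u 6 = Q - 30 u$)
$\sqrt{283 + S{\left(A{\left(\left(-2 - 4\right)^{2},6 \right)} \right)}} = \sqrt{283 - \left(10 - 180 + \left(-2 - 4\right)^{2}\right)} = \sqrt{283 - -134} = \sqrt{283 + \left(-10 + 144\right)} = \sqrt{283 + 134} = \sqrt{417}$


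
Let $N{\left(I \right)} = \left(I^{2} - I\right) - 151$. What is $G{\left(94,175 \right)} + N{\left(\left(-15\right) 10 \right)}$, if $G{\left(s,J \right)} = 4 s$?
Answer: $22875$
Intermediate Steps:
$N{\left(I \right)} = -151 + I^{2} - I$
$G{\left(94,175 \right)} + N{\left(\left(-15\right) 10 \right)} = 4 \cdot 94 - \left(151 - 22500 - 150\right) = 376 - \left(1 - 22500\right) = 376 + \left(-151 + 22500 + 150\right) = 376 + 22499 = 22875$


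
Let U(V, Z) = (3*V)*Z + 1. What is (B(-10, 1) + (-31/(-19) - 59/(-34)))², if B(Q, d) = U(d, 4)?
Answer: 111788329/417316 ≈ 267.87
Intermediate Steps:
U(V, Z) = 1 + 3*V*Z (U(V, Z) = 3*V*Z + 1 = 1 + 3*V*Z)
B(Q, d) = 1 + 12*d (B(Q, d) = 1 + 3*d*4 = 1 + 12*d)
(B(-10, 1) + (-31/(-19) - 59/(-34)))² = ((1 + 12*1) + (-31/(-19) - 59/(-34)))² = ((1 + 12) + (-31*(-1/19) - 59*(-1/34)))² = (13 + (31/19 + 59/34))² = (13 + 2175/646)² = (10573/646)² = 111788329/417316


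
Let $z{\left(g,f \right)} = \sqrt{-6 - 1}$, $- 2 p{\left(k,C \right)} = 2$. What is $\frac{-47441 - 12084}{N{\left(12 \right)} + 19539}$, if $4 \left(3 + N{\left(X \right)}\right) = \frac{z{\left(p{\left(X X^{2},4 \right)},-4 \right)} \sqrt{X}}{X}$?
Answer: $- \frac{223273036800}{73277816839} + \frac{476200 i \sqrt{21}}{73277816839} \approx -3.0469 + 2.978 \cdot 10^{-5} i$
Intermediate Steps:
$p{\left(k,C \right)} = -1$ ($p{\left(k,C \right)} = \left(- \frac{1}{2}\right) 2 = -1$)
$z{\left(g,f \right)} = i \sqrt{7}$ ($z{\left(g,f \right)} = \sqrt{-7} = i \sqrt{7}$)
$N{\left(X \right)} = -3 + \frac{i \sqrt{7}}{4 \sqrt{X}}$ ($N{\left(X \right)} = -3 + \frac{i \sqrt{7} \sqrt{X} \frac{1}{X}}{4} = -3 + \frac{i \sqrt{7} \frac{1}{\sqrt{X}}}{4} = -3 + \frac{i \sqrt{7}}{4 \sqrt{X}}$)
$\frac{-47441 - 12084}{N{\left(12 \right)} + 19539} = \frac{-47441 - 12084}{\left(-3 + \frac{i \sqrt{7}}{4 \cdot 2 \sqrt{3}}\right) + 19539} = - \frac{59525}{\left(-3 + \frac{i \sqrt{7} \frac{\sqrt{3}}{6}}{4}\right) + 19539} = - \frac{59525}{\left(-3 + \frac{i \sqrt{21}}{24}\right) + 19539} = - \frac{59525}{19536 + \frac{i \sqrt{21}}{24}}$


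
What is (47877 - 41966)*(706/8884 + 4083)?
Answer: 107208037529/4442 ≈ 2.4135e+7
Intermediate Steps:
(47877 - 41966)*(706/8884 + 4083) = 5911*(706*(1/8884) + 4083) = 5911*(353/4442 + 4083) = 5911*(18137039/4442) = 107208037529/4442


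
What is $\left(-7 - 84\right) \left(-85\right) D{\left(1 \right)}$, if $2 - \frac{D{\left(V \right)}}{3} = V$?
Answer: $23205$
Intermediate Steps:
$D{\left(V \right)} = 6 - 3 V$
$\left(-7 - 84\right) \left(-85\right) D{\left(1 \right)} = \left(-7 - 84\right) \left(-85\right) \left(6 - 3\right) = \left(-91\right) \left(-85\right) 3 = 7735 \cdot 3 = 23205$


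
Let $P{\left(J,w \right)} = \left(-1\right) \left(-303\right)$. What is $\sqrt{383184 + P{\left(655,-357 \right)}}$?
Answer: $\sqrt{383487} \approx 619.26$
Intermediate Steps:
$P{\left(J,w \right)} = 303$
$\sqrt{383184 + P{\left(655,-357 \right)}} = \sqrt{383184 + 303} = \sqrt{383487}$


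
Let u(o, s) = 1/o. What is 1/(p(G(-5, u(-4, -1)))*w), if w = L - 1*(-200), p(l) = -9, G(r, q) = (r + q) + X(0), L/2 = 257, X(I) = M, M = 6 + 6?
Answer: -1/6426 ≈ -0.00015562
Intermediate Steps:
M = 12
X(I) = 12
L = 514 (L = 2*257 = 514)
G(r, q) = 12 + q + r (G(r, q) = (r + q) + 12 = (q + r) + 12 = 12 + q + r)
w = 714 (w = 514 - 1*(-200) = 514 + 200 = 714)
1/(p(G(-5, u(-4, -1)))*w) = 1/(-9*714) = 1/(-6426) = -1/6426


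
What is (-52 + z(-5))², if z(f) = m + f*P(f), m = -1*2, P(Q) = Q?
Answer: 841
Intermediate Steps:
m = -2
z(f) = -2 + f² (z(f) = -2 + f*f = -2 + f²)
(-52 + z(-5))² = (-52 + (-2 + (-5)²))² = (-52 + (-2 + 25))² = (-52 + 23)² = (-29)² = 841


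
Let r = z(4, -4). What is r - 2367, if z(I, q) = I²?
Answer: -2351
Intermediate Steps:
r = 16 (r = 4² = 16)
r - 2367 = 16 - 2367 = -2351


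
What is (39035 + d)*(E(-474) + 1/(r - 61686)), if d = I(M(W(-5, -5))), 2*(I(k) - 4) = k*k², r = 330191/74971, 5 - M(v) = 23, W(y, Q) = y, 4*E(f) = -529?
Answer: -88366660117616037/18497323660 ≈ -4.7773e+6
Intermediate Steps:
E(f) = -529/4 (E(f) = (¼)*(-529) = -529/4)
M(v) = -18 (M(v) = 5 - 1*23 = 5 - 23 = -18)
r = 330191/74971 (r = 330191*(1/74971) = 330191/74971 ≈ 4.4043)
I(k) = 4 + k³/2 (I(k) = 4 + (k*k²)/2 = 4 + k³/2)
d = -2912 (d = 4 + (½)*(-18)³ = 4 + (½)*(-5832) = 4 - 2916 = -2912)
(39035 + d)*(E(-474) + 1/(r - 61686)) = (39035 - 2912)*(-529/4 + 1/(330191/74971 - 61686)) = 36123*(-529/4 + 1/(-4624330915/74971)) = 36123*(-529/4 - 74971/4624330915) = 36123*(-2446271353919/18497323660) = -88366660117616037/18497323660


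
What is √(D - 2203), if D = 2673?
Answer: √470 ≈ 21.679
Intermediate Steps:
√(D - 2203) = √(2673 - 2203) = √470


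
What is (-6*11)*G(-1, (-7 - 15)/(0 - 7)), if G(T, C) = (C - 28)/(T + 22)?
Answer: 3828/49 ≈ 78.122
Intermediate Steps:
G(T, C) = (-28 + C)/(22 + T)
(-6*11)*G(-1, (-7 - 15)/(0 - 7)) = (-6*11)*((-28 + (-7 - 15)/(0 - 7))/(22 - 1)) = -66*(-28 - 22/(-7))/21 = -22*(-28 - 22*(-⅐))/7 = -22*(-28 + 22/7)/7 = -22*(-174)/(7*7) = -66*(-58/49) = 3828/49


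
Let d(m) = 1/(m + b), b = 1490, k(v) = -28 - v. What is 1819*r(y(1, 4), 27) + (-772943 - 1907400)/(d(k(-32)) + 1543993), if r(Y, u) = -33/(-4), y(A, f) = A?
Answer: 138449796439893/9226902172 ≈ 15005.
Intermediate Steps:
r(Y, u) = 33/4 (r(Y, u) = -33*(-¼) = 33/4)
d(m) = 1/(1490 + m) (d(m) = 1/(m + 1490) = 1/(1490 + m))
1819*r(y(1, 4), 27) + (-772943 - 1907400)/(d(k(-32)) + 1543993) = 1819*(33/4) + (-772943 - 1907400)/(1/(1490 + (-28 - 1*(-32))) + 1543993) = 60027/4 - 2680343/(1/(1490 + (-28 + 32)) + 1543993) = 60027/4 - 2680343/(1/(1490 + 4) + 1543993) = 60027/4 - 2680343/(1/1494 + 1543993) = 60027/4 - 2680343/2306725543/1494 = 60027/4 - 2680343*1494/2306725543 = 60027/4 - 4004432442/2306725543 = 138449796439893/9226902172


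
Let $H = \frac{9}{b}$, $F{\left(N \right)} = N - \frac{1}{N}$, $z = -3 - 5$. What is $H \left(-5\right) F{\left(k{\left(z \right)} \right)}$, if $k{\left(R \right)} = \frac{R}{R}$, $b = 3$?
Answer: $0$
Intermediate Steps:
$z = -8$ ($z = -3 - 5 = -8$)
$k{\left(R \right)} = 1$
$H = 3$ ($H = \frac{9}{3} = 9 \cdot \frac{1}{3} = 3$)
$H \left(-5\right) F{\left(k{\left(z \right)} \right)} = 3 \left(-5\right) \left(1 - 1^{-1}\right) = - 15 \left(1 - 1\right) = \left(-15\right) 0 = 0$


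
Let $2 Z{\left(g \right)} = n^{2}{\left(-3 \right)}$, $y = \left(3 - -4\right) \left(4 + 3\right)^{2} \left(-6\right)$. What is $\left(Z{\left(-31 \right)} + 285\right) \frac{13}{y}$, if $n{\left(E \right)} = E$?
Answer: $- \frac{2509}{1372} \approx -1.8287$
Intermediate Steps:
$y = -2058$ ($y = \left(3 + 4\right) 7^{2} \left(-6\right) = 7 \cdot 49 \left(-6\right) = 343 \left(-6\right) = -2058$)
$Z{\left(g \right)} = \frac{9}{2}$ ($Z{\left(g \right)} = \frac{\left(-3\right)^{2}}{2} = \frac{1}{2} \cdot 9 = \frac{9}{2}$)
$\left(Z{\left(-31 \right)} + 285\right) \frac{13}{y} = \left(\frac{9}{2} + 285\right) \frac{13}{-2058} = \frac{579 \cdot 13 \left(- \frac{1}{2058}\right)}{2} = \frac{579}{2} \left(- \frac{13}{2058}\right) = - \frac{2509}{1372}$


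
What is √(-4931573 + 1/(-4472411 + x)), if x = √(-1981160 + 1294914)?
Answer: √((22056021332504 - 4931573*I*√686246)/(-4472411 + I*√686246)) ≈ 2220.7*I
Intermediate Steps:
x = I*√686246 (x = √(-686246) = I*√686246 ≈ 828.4*I)
√(-4931573 + 1/(-4472411 + x)) = √(-4931573 + 1/(-4472411 + I*√686246))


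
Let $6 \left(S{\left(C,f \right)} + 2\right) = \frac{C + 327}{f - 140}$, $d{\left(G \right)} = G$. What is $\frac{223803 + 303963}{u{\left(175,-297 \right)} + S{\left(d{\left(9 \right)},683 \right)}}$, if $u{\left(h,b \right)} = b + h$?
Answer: $- \frac{143288469}{33638} \approx -4259.7$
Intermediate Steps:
$S{\left(C,f \right)} = -2 + \frac{327 + C}{6 \left(-140 + f\right)}$ ($S{\left(C,f \right)} = -2 + \frac{\left(C + 327\right) \frac{1}{f - 140}}{6} = -2 + \frac{\left(327 + C\right) \frac{1}{-140 + f}}{6} = -2 + \frac{\frac{1}{-140 + f} \left(327 + C\right)}{6} = -2 + \frac{327 + C}{6 \left(-140 + f\right)}$)
$\frac{223803 + 303963}{u{\left(175,-297 \right)} + S{\left(d{\left(9 \right)},683 \right)}} = \frac{223803 + 303963}{\left(-297 + 175\right) + \frac{2007 + 9 - 8196}{6 \left(-140 + 683\right)}} = \frac{527766}{-122 + \frac{2007 + 9 - 8196}{6 \cdot 543}} = \frac{527766}{-122 + \frac{1}{6} \cdot \frac{1}{543} \left(-6180\right)} = \frac{527766}{-122 - \frac{1030}{543}} = \frac{527766}{- \frac{67276}{543}} = 527766 \left(- \frac{543}{67276}\right) = - \frac{143288469}{33638}$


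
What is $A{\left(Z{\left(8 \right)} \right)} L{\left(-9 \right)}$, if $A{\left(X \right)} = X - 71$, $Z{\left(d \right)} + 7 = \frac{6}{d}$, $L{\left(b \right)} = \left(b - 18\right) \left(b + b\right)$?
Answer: $- \frac{75087}{2} \approx -37544.0$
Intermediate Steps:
$L{\left(b \right)} = 2 b \left(-18 + b\right)$ ($L{\left(b \right)} = \left(-18 + b\right) 2 b = 2 b \left(-18 + b\right)$)
$Z{\left(d \right)} = -7 + \frac{6}{d}$
$A{\left(X \right)} = -71 + X$ ($A{\left(X \right)} = X - 71 = -71 + X$)
$A{\left(Z{\left(8 \right)} \right)} L{\left(-9 \right)} = \left(-71 - \left(7 - \frac{6}{8}\right)\right) 2 \left(-9\right) \left(-18 - 9\right) = \left(-71 + \left(-7 + 6 \cdot \frac{1}{8}\right)\right) 2 \left(-9\right) \left(-27\right) = \left(-71 + \left(-7 + \frac{3}{4}\right)\right) 486 = \left(-71 - \frac{25}{4}\right) 486 = \left(- \frac{309}{4}\right) 486 = - \frac{75087}{2}$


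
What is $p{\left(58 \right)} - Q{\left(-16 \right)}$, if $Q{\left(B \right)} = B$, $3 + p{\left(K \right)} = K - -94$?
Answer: $165$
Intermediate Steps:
$p{\left(K \right)} = 91 + K$ ($p{\left(K \right)} = -3 + \left(K - -94\right) = -3 + \left(K + 94\right) = -3 + \left(94 + K\right) = 91 + K$)
$p{\left(58 \right)} - Q{\left(-16 \right)} = \left(91 + 58\right) - -16 = 149 + 16 = 165$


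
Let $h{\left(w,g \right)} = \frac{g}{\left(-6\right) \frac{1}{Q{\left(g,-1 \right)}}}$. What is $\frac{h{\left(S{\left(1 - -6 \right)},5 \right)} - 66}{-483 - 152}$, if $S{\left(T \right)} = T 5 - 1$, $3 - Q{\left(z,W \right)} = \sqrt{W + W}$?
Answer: $\frac{137}{1270} - \frac{i \sqrt{2}}{762} \approx 0.10787 - 0.0018559 i$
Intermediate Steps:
$Q{\left(z,W \right)} = 3 - \sqrt{2} \sqrt{W}$ ($Q{\left(z,W \right)} = 3 - \sqrt{W + W} = 3 - \sqrt{2 W} = 3 - \sqrt{2} \sqrt{W}$)
$S{\left(T \right)} = -1 + 5 T$ ($S{\left(T \right)} = 5 T - 1 = -1 + 5 T$)
$h{\left(w,g \right)} = g \left(- \frac{1}{2} + \frac{i \sqrt{2}}{6}\right)$ ($h{\left(w,g \right)} = \frac{g}{\left(-6\right) \frac{1}{3 - \sqrt{2} \sqrt{-1}}} = \frac{g}{\left(-6\right) \frac{1}{3 - \sqrt{2} i}} = \frac{g}{\left(-6\right) \frac{1}{3 - i \sqrt{2}}} = g \left(- \frac{1}{2} + \frac{i \sqrt{2}}{6}\right)$)
$\frac{h{\left(S{\left(1 - -6 \right)},5 \right)} - 66}{-483 - 152} = \frac{\frac{1}{6} \cdot 5 \left(-3 + i \sqrt{2}\right) - 66}{-483 - 152} = \frac{\left(- \frac{5}{2} + \frac{5 i \sqrt{2}}{6}\right) - 66}{-635} = \left(- \frac{137}{2} + \frac{5 i \sqrt{2}}{6}\right) \left(- \frac{1}{635}\right) = \frac{137}{1270} - \frac{i \sqrt{2}}{762}$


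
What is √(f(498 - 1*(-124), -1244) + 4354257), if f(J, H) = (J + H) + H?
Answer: 3*√483599 ≈ 2086.2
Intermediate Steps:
f(J, H) = J + 2*H (f(J, H) = (H + J) + H = J + 2*H)
√(f(498 - 1*(-124), -1244) + 4354257) = √(((498 - 1*(-124)) + 2*(-1244)) + 4354257) = √(((498 + 124) - 2488) + 4354257) = √((622 - 2488) + 4354257) = √(-1866 + 4354257) = √4352391 = 3*√483599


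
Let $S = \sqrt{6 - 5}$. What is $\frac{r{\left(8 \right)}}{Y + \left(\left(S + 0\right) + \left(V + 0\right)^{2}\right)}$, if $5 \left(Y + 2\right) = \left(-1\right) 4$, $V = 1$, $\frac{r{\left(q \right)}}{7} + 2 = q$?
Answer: $- \frac{105}{2} \approx -52.5$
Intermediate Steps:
$r{\left(q \right)} = -14 + 7 q$
$Y = - \frac{14}{5}$ ($Y = -2 + \frac{\left(-1\right) 4}{5} = -2 + \frac{1}{5} \left(-4\right) = -2 - \frac{4}{5} = - \frac{14}{5} \approx -2.8$)
$S = 1$ ($S = \sqrt{1} = 1$)
$\frac{r{\left(8 \right)}}{Y + \left(\left(S + 0\right) + \left(V + 0\right)^{2}\right)} = \frac{-14 + 7 \cdot 8}{- \frac{14}{5} + \left(\left(1 + 0\right) + \left(1 + 0\right)^{2}\right)} = \frac{-14 + 56}{- \frac{14}{5} + \left(1 + 1^{2}\right)} = \frac{42}{- \frac{14}{5} + \left(1 + 1\right)} = \frac{42}{- \frac{14}{5} + 2} = \frac{42}{- \frac{4}{5}} = 42 \left(- \frac{5}{4}\right) = - \frac{105}{2}$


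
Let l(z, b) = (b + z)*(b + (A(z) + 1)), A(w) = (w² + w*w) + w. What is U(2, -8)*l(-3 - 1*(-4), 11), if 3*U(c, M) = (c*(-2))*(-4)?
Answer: 960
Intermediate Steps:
U(c, M) = 8*c/3 (U(c, M) = ((c*(-2))*(-4))/3 = (-2*c*(-4))/3 = (8*c)/3 = 8*c/3)
A(w) = w + 2*w² (A(w) = (w² + w²) + w = 2*w² + w = w + 2*w²)
l(z, b) = (b + z)*(1 + b + z*(1 + 2*z)) (l(z, b) = (b + z)*(b + (z*(1 + 2*z) + 1)) = (b + z)*(b + (1 + z*(1 + 2*z))) = (b + z)*(1 + b + z*(1 + 2*z)))
U(2, -8)*l(-3 - 1*(-4), 11) = ((8/3)*2)*(11 + (-3 - 1*(-4)) + 11² + 11*(-3 - 1*(-4)) + (-3 - 1*(-4))²*(1 + 2*(-3 - 1*(-4))) + 11*(-3 - 1*(-4))*(1 + 2*(-3 - 1*(-4)))) = 16*(11 + (-3 + 4) + 121 + 11*(-3 + 4) + (-3 + 4)²*(1 + 2*(-3 + 4)) + 11*(-3 + 4)*(1 + 2*(-3 + 4)))/3 = 16*(11 + 1 + 121 + 11*1 + 1²*(1 + 2*1) + 11*1*(1 + 2*1))/3 = 16*(11 + 1 + 121 + 11 + 1*(1 + 2) + 11*1*(1 + 2))/3 = 16*(11 + 1 + 121 + 11 + 1*3 + 11*1*3)/3 = 16*(11 + 1 + 121 + 11 + 3 + 33)/3 = (16/3)*180 = 960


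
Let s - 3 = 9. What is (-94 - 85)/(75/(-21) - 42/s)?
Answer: 2506/99 ≈ 25.313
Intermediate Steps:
s = 12 (s = 3 + 9 = 12)
(-94 - 85)/(75/(-21) - 42/s) = (-94 - 85)/(75/(-21) - 42/12) = -179/(75*(-1/21) - 42*1/12) = -179/(-25/7 - 7/2) = -179/(-99/14) = -14/99*(-179) = 2506/99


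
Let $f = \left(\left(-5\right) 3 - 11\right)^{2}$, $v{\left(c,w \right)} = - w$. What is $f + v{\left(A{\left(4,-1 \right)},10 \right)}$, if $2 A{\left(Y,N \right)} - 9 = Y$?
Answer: $666$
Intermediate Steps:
$A{\left(Y,N \right)} = \frac{9}{2} + \frac{Y}{2}$
$f = 676$ ($f = \left(-15 - 11\right)^{2} = \left(-26\right)^{2} = 676$)
$f + v{\left(A{\left(4,-1 \right)},10 \right)} = 676 - 10 = 666$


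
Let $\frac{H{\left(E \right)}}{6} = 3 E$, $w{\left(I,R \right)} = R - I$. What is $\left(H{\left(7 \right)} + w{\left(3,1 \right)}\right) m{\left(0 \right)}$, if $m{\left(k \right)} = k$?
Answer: $0$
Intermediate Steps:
$H{\left(E \right)} = 18 E$ ($H{\left(E \right)} = 6 \cdot 3 E = 18 E$)
$\left(H{\left(7 \right)} + w{\left(3,1 \right)}\right) m{\left(0 \right)} = \left(18 \cdot 7 + \left(1 - 3\right)\right) 0 = \left(126 + \left(1 - 3\right)\right) 0 = \left(126 - 2\right) 0 = 124 \cdot 0 = 0$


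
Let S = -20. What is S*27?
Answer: -540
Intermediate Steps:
S*27 = -20*27 = -540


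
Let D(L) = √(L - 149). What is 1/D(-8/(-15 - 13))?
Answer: -I*√7287/1041 ≈ -0.082002*I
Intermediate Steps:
D(L) = √(-149 + L)
1/D(-8/(-15 - 13)) = 1/(√(-149 - 8/(-15 - 13))) = 1/(√(-149 - 8/(-28))) = 1/(√(-149 - 8*(-1/28))) = 1/(√(-149 + 2/7)) = 1/(√(-1041/7)) = 1/(I*√7287/7) = -I*√7287/1041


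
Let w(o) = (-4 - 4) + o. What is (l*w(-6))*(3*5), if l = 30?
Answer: -6300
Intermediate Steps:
w(o) = -8 + o
(l*w(-6))*(3*5) = (30*(-8 - 6))*(3*5) = (30*(-14))*15 = -420*15 = -6300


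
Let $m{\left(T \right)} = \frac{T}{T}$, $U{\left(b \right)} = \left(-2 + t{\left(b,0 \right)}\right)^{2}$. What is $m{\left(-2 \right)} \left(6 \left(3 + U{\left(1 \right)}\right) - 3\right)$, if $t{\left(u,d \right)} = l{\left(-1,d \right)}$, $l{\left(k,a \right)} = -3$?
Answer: $165$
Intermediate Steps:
$t{\left(u,d \right)} = -3$
$U{\left(b \right)} = 25$ ($U{\left(b \right)} = \left(-2 - 3\right)^{2} = \left(-5\right)^{2} = 25$)
$m{\left(T \right)} = 1$
$m{\left(-2 \right)} \left(6 \left(3 + U{\left(1 \right)}\right) - 3\right) = 1 \left(6 \left(3 + 25\right) - 3\right) = 1 \left(6 \cdot 28 - 3\right) = 1 \left(168 - 3\right) = 1 \cdot 165 = 165$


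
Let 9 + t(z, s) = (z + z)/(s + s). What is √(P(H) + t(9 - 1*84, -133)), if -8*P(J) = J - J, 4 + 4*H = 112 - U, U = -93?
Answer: I*√149226/133 ≈ 2.9045*I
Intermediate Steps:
H = 201/4 (H = -1 + (112 - 1*(-93))/4 = -1 + (112 + 93)/4 = -1 + (¼)*205 = -1 + 205/4 = 201/4 ≈ 50.250)
t(z, s) = -9 + z/s (t(z, s) = -9 + (z + z)/(s + s) = -9 + (2*z)/((2*s)) = -9 + (2*z)*(1/(2*s)) = -9 + z/s)
P(J) = 0 (P(J) = -(J - J)/8 = -⅛*0 = 0)
√(P(H) + t(9 - 1*84, -133)) = √(0 + (-9 + (9 - 1*84)/(-133))) = √(0 + (-9 + (9 - 84)*(-1/133))) = √(0 + (-9 - 75*(-1/133))) = √(0 + (-9 + 75/133)) = √(0 - 1122/133) = √(-1122/133) = I*√149226/133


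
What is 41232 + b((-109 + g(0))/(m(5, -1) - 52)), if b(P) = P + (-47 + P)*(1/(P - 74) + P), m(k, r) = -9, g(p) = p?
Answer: 674549229613/16391005 ≈ 41154.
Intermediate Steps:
b(P) = P + (-47 + P)*(P + 1/(-74 + P)) (b(P) = P + (-47 + P)*(1/(-74 + P) + P) = P + (-47 + P)*(P + 1/(-74 + P)))
41232 + b((-109 + g(0))/(m(5, -1) - 52)) = 41232 + (-47 + ((-109 + 0)/(-9 - 52))**3 - 120*(-109 + 0)**2/(-9 - 52)**2 + 3405*((-109 + 0)/(-9 - 52)))/(-74 + (-109 + 0)/(-9 - 52)) = 41232 + (-47 + (-109/(-61))**3 - 120*(-109/(-61))**2 + 3405*(-109/(-61)))/(-74 - 109/(-61)) = 41232 + (-47 + (-109*(-1/61))**3 - 120*(-109*(-1/61))**2 + 3405*(-109*(-1/61)))/(-74 - 109*(-1/61)) = 41232 + (-47 + (109/61)**3 - 120*(109/61)**2 + 3405*(109/61))/(-74 + 109/61) = 41232 + (-47 + 1295029/226981 - 120*11881/3721 + 371145/61)/(-4405/61) = 41232 - 61*(-47 + 1295029/226981 - 1425720/3721 + 371145/61)/4405 = 41232 - 61/4405*1284688547/226981 = 41232 - 1284688547/16391005 = 674549229613/16391005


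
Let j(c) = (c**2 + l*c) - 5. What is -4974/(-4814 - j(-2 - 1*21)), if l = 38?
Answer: 829/744 ≈ 1.1142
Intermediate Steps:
j(c) = -5 + c**2 + 38*c (j(c) = (c**2 + 38*c) - 5 = -5 + c**2 + 38*c)
-4974/(-4814 - j(-2 - 1*21)) = -4974/(-4814 - (-5 + (-2 - 1*21)**2 + 38*(-2 - 1*21))) = -4974/(-4814 - (-5 + (-2 - 21)**2 + 38*(-2 - 21))) = -4974/(-4814 - (-5 + (-23)**2 + 38*(-23))) = -4974/(-4814 - (-5 + 529 - 874)) = -4974/(-4814 - 1*(-350)) = -4974/(-4814 + 350) = -4974/(-4464) = -4974*(-1/4464) = 829/744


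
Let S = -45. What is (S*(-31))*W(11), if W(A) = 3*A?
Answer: 46035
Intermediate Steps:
(S*(-31))*W(11) = (-45*(-31))*(3*11) = 1395*33 = 46035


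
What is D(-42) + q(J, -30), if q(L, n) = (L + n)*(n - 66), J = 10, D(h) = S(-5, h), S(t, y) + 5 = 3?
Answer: 1918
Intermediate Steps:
S(t, y) = -2 (S(t, y) = -5 + 3 = -2)
D(h) = -2
q(L, n) = (-66 + n)*(L + n) (q(L, n) = (L + n)*(-66 + n) = (-66 + n)*(L + n))
D(-42) + q(J, -30) = -2 + ((-30)² - 66*10 - 66*(-30) + 10*(-30)) = -2 + (900 - 660 + 1980 - 300) = -2 + 1920 = 1918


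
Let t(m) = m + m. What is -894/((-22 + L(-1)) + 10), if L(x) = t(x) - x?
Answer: 894/13 ≈ 68.769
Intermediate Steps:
t(m) = 2*m
L(x) = x (L(x) = 2*x - x = x)
-894/((-22 + L(-1)) + 10) = -894/((-22 - 1) + 10) = -894/(-23 + 10) = -894/(-13) = -894*(-1/13) = 894/13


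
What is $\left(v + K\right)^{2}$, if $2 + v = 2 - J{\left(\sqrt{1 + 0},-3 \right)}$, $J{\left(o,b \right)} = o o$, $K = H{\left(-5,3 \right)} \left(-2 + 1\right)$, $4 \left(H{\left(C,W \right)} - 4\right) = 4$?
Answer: $36$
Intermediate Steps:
$H{\left(C,W \right)} = 5$ ($H{\left(C,W \right)} = 4 + \frac{1}{4} \cdot 4 = 4 + 1 = 5$)
$K = -5$ ($K = 5 \left(-2 + 1\right) = 5 \left(-1\right) = -5$)
$J{\left(o,b \right)} = o^{2}$
$v = -1$ ($v = -2 + \left(2 - \left(\sqrt{1 + 0}\right)^{2}\right) = -2 + \left(2 - \left(\sqrt{1}\right)^{2}\right) = -2 + \left(2 - 1^{2}\right) = -2 + \left(2 - 1\right) = -2 + 1 = -1$)
$\left(v + K\right)^{2} = \left(-1 - 5\right)^{2} = \left(-6\right)^{2} = 36$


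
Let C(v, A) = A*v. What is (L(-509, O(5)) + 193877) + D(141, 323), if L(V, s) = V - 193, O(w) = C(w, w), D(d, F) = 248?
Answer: 193423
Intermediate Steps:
O(w) = w² (O(w) = w*w = w²)
L(V, s) = -193 + V
(L(-509, O(5)) + 193877) + D(141, 323) = ((-193 - 509) + 193877) + 248 = (-702 + 193877) + 248 = 193175 + 248 = 193423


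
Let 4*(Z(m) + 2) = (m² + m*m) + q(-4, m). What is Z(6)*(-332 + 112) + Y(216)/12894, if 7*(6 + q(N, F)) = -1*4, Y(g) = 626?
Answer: -20362997/6447 ≈ -3158.5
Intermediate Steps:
q(N, F) = -46/7 (q(N, F) = -6 + (-1*4)/7 = -6 + (⅐)*(-4) = -6 - 4/7 = -46/7)
Z(m) = -51/14 + m²/2 (Z(m) = -2 + ((m² + m*m) - 46/7)/4 = -2 + ((m² + m²) - 46/7)/4 = -2 + (2*m² - 46/7)/4 = -2 + (-46/7 + 2*m²)/4 = -2 + (-23/14 + m²/2) = -51/14 + m²/2)
Z(6)*(-332 + 112) + Y(216)/12894 = (-51/14 + (½)*6²)*(-332 + 112) + 626/12894 = (-51/14 + (½)*36)*(-220) + 626*(1/12894) = (-51/14 + 18)*(-220) + 313/6447 = (201/14)*(-220) + 313/6447 = -22110/7 + 313/6447 = -20362997/6447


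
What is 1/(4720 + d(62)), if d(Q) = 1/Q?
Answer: 62/292641 ≈ 0.00021186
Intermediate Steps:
1/(4720 + d(62)) = 1/(4720 + 1/62) = 1/(292641/62) = 62/292641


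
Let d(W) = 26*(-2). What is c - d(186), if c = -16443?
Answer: -16391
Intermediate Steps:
d(W) = -52
c - d(186) = -16443 - 1*(-52) = -16443 + 52 = -16391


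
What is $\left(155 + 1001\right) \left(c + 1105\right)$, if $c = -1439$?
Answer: $-386104$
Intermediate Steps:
$\left(155 + 1001\right) \left(c + 1105\right) = \left(155 + 1001\right) \left(-1439 + 1105\right) = 1156 \left(-334\right) = -386104$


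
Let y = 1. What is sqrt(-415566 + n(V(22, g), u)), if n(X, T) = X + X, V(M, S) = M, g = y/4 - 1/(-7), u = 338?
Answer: I*sqrt(415522) ≈ 644.61*I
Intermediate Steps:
g = 11/28 (g = 1/4 - 1/(-7) = 1*(1/4) - 1*(-1/7) = 1/4 + 1/7 = 11/28 ≈ 0.39286)
n(X, T) = 2*X
sqrt(-415566 + n(V(22, g), u)) = sqrt(-415566 + 2*22) = sqrt(-415566 + 44) = sqrt(-415522) = I*sqrt(415522)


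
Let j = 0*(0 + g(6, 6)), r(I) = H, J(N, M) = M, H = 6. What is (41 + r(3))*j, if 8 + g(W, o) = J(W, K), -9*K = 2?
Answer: 0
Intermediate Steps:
K = -2/9 (K = -⅑*2 = -2/9 ≈ -0.22222)
g(W, o) = -74/9 (g(W, o) = -8 - 2/9 = -74/9)
r(I) = 6
j = 0 (j = 0*(0 - 74/9) = 0*(-74/9) = 0)
(41 + r(3))*j = (41 + 6)*0 = 47*0 = 0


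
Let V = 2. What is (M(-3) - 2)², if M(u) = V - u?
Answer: 9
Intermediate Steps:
M(u) = 2 - u
(M(-3) - 2)² = ((2 - 1*(-3)) - 2)² = ((2 + 3) - 2)² = (5 - 2)² = 3² = 9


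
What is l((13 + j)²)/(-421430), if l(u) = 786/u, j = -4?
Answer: -131/5689305 ≈ -2.3026e-5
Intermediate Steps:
l((13 + j)²)/(-421430) = (786/((13 - 4)²))/(-421430) = (786/(9²))*(-1/421430) = (786/81)*(-1/421430) = (786*(1/81))*(-1/421430) = (262/27)*(-1/421430) = -131/5689305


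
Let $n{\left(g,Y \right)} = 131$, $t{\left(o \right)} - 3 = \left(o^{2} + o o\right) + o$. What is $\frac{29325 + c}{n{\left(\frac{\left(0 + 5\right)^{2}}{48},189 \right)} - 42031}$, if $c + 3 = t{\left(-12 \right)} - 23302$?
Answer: $- \frac{6299}{41900} \approx -0.15033$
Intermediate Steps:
$t{\left(o \right)} = 3 + o + 2 o^{2}$ ($t{\left(o \right)} = 3 + \left(\left(o^{2} + o o\right) + o\right) = 3 + \left(\left(o^{2} + o^{2}\right) + o\right) = 3 + \left(2 o^{2} + o\right) = 3 + \left(o + 2 o^{2}\right) = 3 + o + 2 o^{2}$)
$c = -23026$ ($c = -3 + \left(\left(3 - 12 + 2 \left(-12\right)^{2}\right) - 23302\right) = -3 + \left(\left(3 - 12 + 2 \cdot 144\right) - 23302\right) = -3 + \left(\left(3 - 12 + 288\right) - 23302\right) = -3 + \left(279 - 23302\right) = -3 - 23023 = -23026$)
$\frac{29325 + c}{n{\left(\frac{\left(0 + 5\right)^{2}}{48},189 \right)} - 42031} = \frac{29325 - 23026}{131 - 42031} = \frac{6299}{-41900} = 6299 \left(- \frac{1}{41900}\right) = - \frac{6299}{41900}$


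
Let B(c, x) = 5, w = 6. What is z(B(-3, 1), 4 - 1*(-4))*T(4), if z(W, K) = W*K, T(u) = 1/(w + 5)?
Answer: 40/11 ≈ 3.6364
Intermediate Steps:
T(u) = 1/11 (T(u) = 1/(6 + 5) = 1/11)
z(W, K) = K*W
z(B(-3, 1), 4 - 1*(-4))*T(4) = ((4 - 1*(-4))*5)*(1/11) = ((4 + 4)*5)*(1/11) = (8*5)*(1/11) = 40*(1/11) = 40/11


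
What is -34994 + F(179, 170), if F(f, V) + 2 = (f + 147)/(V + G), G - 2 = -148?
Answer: -419789/12 ≈ -34982.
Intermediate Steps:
G = -146 (G = 2 - 148 = -146)
F(f, V) = -2 + (147 + f)/(-146 + V) (F(f, V) = -2 + (f + 147)/(V - 146) = -2 + (147 + f)/(-146 + V))
-34994 + F(179, 170) = -34994 + (439 + 179 - 2*170)/(-146 + 170) = -34994 + (439 + 179 - 340)/24 = -34994 + (1/24)*278 = -34994 + 139/12 = -419789/12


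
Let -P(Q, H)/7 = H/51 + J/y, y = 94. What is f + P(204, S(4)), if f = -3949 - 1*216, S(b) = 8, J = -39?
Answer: -19958351/4794 ≈ -4163.2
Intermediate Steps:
P(Q, H) = 273/94 - 7*H/51 (P(Q, H) = -7*(H/51 - 39/94) = -7*(-39/94 + H/51) = 273/94 - 7*H/51)
f = -4165 (f = -3949 - 216 = -4165)
f + P(204, S(4)) = -4165 + (273/94 - 7/51*8) = -4165 + (273/94 - 56/51) = -4165 + 8659/4794 = -19958351/4794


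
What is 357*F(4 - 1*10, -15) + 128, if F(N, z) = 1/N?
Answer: 137/2 ≈ 68.500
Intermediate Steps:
357*F(4 - 1*10, -15) + 128 = 357/(4 - 1*10) + 128 = 357/(4 - 10) + 128 = 357/(-6) + 128 = 357*(-1/6) + 128 = -119/2 + 128 = 137/2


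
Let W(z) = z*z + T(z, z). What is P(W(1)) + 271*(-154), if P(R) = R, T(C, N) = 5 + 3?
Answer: -41725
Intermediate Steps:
T(C, N) = 8
W(z) = 8 + z**2 (W(z) = z*z + 8 = z**2 + 8 = 8 + z**2)
P(W(1)) + 271*(-154) = (8 + 1**2) + 271*(-154) = (8 + 1) - 41734 = 9 - 41734 = -41725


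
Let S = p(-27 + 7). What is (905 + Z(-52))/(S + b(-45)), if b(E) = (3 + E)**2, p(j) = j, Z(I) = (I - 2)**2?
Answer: 3821/1744 ≈ 2.1909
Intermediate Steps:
Z(I) = (-2 + I)**2
S = -20 (S = -27 + 7 = -20)
(905 + Z(-52))/(S + b(-45)) = (905 + (-2 - 52)**2)/(-20 + (3 - 45)**2) = (905 + (-54)**2)/(-20 + (-42)**2) = (905 + 2916)/(-20 + 1764) = 3821/1744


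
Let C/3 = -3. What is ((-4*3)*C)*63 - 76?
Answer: 6728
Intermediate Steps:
C = -9 (C = 3*(-3) = -9)
((-4*3)*C)*63 - 76 = (-4*3*(-9))*63 - 76 = -12*(-9)*63 - 76 = 108*63 - 76 = 6804 - 76 = 6728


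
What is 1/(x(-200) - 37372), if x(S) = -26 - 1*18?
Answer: -1/37416 ≈ -2.6727e-5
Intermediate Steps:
x(S) = -44 (x(S) = -26 - 18 = -44)
1/(x(-200) - 37372) = 1/(-44 - 37372) = 1/(-37416) = -1/37416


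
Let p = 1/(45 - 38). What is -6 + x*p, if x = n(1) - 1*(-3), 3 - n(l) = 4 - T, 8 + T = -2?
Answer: -50/7 ≈ -7.1429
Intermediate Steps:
T = -10 (T = -8 - 2 = -10)
n(l) = -11 (n(l) = 3 - (4 - 1*(-10)) = 3 - (4 + 10) = 3 - 1*14 = 3 - 14 = -11)
p = ⅐ (p = 1/7 = ⅐ ≈ 0.14286)
x = -8 (x = -11 - 1*(-3) = -11 + 3 = -8)
-6 + x*p = -6 - 8*⅐ = -6 - 8/7 = -50/7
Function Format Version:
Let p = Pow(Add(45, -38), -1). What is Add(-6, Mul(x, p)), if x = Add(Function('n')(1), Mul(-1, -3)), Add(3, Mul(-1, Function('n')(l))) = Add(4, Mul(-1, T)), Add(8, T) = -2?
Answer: Rational(-50, 7) ≈ -7.1429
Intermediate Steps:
T = -10 (T = Add(-8, -2) = -10)
Function('n')(l) = -11 (Function('n')(l) = Add(3, Mul(-1, Add(4, Mul(-1, -10)))) = Add(3, Mul(-1, Add(4, 10))) = Add(3, Mul(-1, 14)) = Add(3, -14) = -11)
p = Rational(1, 7) (p = Pow(7, -1) = Rational(1, 7) ≈ 0.14286)
x = -8 (x = Add(-11, Mul(-1, -3)) = Add(-11, 3) = -8)
Add(-6, Mul(x, p)) = Add(-6, Mul(-8, Rational(1, 7))) = Add(-6, Rational(-8, 7)) = Rational(-50, 7)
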